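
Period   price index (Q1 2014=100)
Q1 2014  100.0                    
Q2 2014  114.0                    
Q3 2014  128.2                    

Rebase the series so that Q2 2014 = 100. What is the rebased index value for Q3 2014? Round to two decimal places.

112.46

Rebased(Q3 2014) = 128.2 / 114.0 × 100 = 112.4561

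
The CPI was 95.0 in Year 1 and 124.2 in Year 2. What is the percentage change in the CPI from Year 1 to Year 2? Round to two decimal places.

30.74%

Change = (124.2 − 95.0) / 95.0 × 100
       = 29.2 / 95.0 × 100 = 30.7368%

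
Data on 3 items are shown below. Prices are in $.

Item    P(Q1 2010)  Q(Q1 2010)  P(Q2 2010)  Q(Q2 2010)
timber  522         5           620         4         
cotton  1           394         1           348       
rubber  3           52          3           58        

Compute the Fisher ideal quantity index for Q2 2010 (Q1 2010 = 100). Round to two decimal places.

Laspeyres component (base-period weights):
ΣP(Q1 2010)Q(Q2 2010) = 522×4 + 1×348 + 3×58 = 2088 + 348 + 174 = 2610
ΣP(Q1 2010)Q(Q1 2010) = 522×5 + 1×394 + 3×52 = 2610 + 394 + 156 = 3160
L = 2610 / 3160 × 100 = 82.5949
Paasche component (current-period weights):
ΣP(Q2 2010)Q(Q2 2010) = 620×4 + 1×348 + 3×58 = 2480 + 348 + 174 = 3002
ΣP(Q2 2010)Q(Q1 2010) = 620×5 + 1×394 + 3×52 = 3100 + 394 + 156 = 3650
P = 3002 / 3650 × 100 = 82.2466
Fisher = √(L × P) = √(82.5949 × 82.2466) = 82.4206

82.42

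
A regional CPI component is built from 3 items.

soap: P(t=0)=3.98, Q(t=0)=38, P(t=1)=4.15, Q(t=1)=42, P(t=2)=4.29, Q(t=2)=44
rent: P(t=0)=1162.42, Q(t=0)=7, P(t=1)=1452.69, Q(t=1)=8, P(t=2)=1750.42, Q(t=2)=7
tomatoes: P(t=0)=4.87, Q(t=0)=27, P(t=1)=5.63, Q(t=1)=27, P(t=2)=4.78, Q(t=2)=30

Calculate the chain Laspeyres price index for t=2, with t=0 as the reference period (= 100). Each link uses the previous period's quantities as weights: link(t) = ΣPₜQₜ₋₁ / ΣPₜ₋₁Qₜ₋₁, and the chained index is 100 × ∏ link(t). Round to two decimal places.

149.09

Link t=0→t=1:
ΣP(t=1)Q(t=0) = 4.15×38 + 1452.69×7 + 5.63×27 = 157.7 + 10168.83 + 152.01 = 10478.54
ΣP(t=0)Q(t=0) = 3.98×38 + 1162.42×7 + 4.87×27 = 151.24 + 8136.94 + 131.49 = 8419.67
link = 10478.54/8419.67 = 1.244531
Link t=1→t=2:
ΣP(t=2)Q(t=1) = 4.29×42 + 1750.42×8 + 4.78×27 = 180.18 + 14003.36 + 129.06 = 14312.6
ΣP(t=1)Q(t=1) = 4.15×42 + 1452.69×8 + 5.63×27 = 174.3 + 11621.52 + 152.01 = 11947.83
link = 14312.6/11947.83 = 1.197925
Chained index = 100 × 1.244531 × 1.197925 = 149.0854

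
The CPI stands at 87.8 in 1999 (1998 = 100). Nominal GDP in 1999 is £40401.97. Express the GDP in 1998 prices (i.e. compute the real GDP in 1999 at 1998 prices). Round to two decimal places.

Real = Nominal ÷ (Index/100) = 40401.97 ÷ (87.8/100)
     = 40401.97 ÷ 0.878 = 46015.9112

46015.91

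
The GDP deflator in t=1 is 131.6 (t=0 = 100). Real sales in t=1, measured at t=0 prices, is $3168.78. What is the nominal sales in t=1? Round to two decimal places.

Nominal = Real × (Index/100) = 3168.78 × (131.6/100)
        = 3168.78 × 1.316 = 4170.1145

4170.11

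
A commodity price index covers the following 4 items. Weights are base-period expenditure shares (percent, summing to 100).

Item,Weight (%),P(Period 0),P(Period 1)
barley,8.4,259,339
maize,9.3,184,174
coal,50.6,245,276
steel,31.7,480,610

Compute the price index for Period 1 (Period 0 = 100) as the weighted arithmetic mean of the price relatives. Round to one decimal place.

117.1

barley: 8.4 × (339/259) = 8.4 × 1.308880 = 10.9946
maize: 9.3 × (174/184) = 9.3 × 0.945652 = 8.7946
coal: 50.6 × (276/245) = 50.6 × 1.126531 = 57.0024
steel: 31.7 × (610/480) = 31.7 × 1.270833 = 40.2854
Index = Σ wᵢ·(p₁ᵢ/p₀ᵢ) = 10.9946 + 8.7946 + 57.0024 + 40.2854 = 117.0770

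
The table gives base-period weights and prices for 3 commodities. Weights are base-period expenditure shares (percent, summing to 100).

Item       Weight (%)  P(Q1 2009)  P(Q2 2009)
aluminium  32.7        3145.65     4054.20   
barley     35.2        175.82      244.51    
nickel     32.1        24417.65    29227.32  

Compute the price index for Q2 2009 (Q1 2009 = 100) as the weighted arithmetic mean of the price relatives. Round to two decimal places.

129.52

aluminium: 32.7 × (4054.20/3145.65) = 32.7 × 1.288827 = 42.1447
barley: 35.2 × (244.51/175.82) = 35.2 × 1.390684 = 48.9521
nickel: 32.1 × (29227.32/24417.65) = 32.1 × 1.196975 = 38.4229
Index = Σ wᵢ·(p₁ᵢ/p₀ᵢ) = 42.1447 + 48.9521 + 38.4229 = 129.5196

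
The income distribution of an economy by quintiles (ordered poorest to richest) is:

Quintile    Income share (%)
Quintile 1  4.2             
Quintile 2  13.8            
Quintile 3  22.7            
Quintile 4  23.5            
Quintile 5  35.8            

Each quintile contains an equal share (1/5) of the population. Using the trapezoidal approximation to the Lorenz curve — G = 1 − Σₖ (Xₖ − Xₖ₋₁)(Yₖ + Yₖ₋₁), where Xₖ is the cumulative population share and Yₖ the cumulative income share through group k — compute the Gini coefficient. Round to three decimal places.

0.292

Cumulative income shares Yₖ: 0.0420, 0.1800, 0.4070, 0.6420, 1.0000
Σ (Xₖ−Xₖ₋₁)(Yₖ+Yₖ₋₁) = (1/5)(0.0420+0.0000) + (1/5)(0.1800+0.0420) + (1/5)(0.4070+0.1800) + (1/5)(0.6420+0.4070) + (1/5)(1.0000+0.6420)
  = 0.0084 + 0.0444 + 0.1174 + 0.2098 + 0.3284 = 0.7084
G = 1 − 0.7084 = 0.2916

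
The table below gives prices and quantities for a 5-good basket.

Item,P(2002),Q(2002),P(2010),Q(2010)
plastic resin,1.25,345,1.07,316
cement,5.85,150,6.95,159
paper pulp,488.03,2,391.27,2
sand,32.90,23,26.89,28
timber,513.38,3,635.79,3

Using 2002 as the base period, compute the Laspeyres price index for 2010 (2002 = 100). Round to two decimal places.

103.02

Laspeyres price index uses base-period quantities as weights.
ΣP(2010)·Q(2002) = 1.07×345 + 6.95×150 + 391.27×2 + 26.89×23 + 635.79×3 = 369.15 + 1042.5 + 782.54 + 618.47 + 1907.37 = 4720.03
ΣP(2002)·Q(2002) = 1.25×345 + 5.85×150 + 488.03×2 + 32.90×23 + 513.38×3 = 431.25 + 877.5 + 976.06 + 756.7 + 1540.14 = 4581.65
Index = 4720.03 / 4581.65 × 100 = 103.0203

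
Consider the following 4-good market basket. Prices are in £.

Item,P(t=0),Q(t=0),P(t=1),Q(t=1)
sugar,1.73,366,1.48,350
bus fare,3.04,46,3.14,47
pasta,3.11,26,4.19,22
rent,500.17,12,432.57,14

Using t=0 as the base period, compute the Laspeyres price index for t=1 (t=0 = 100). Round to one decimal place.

87.3

Laspeyres price index uses base-period quantities as weights.
ΣP(t=1)·Q(t=0) = 1.48×366 + 3.14×46 + 4.19×26 + 432.57×12 = 541.68 + 144.44 + 108.94 + 5190.84 = 5985.9
ΣP(t=0)·Q(t=0) = 1.73×366 + 3.04×46 + 3.11×26 + 500.17×12 = 633.18 + 139.84 + 80.86 + 6002.04 = 6855.92
Index = 5985.9 / 6855.92 × 100 = 87.3099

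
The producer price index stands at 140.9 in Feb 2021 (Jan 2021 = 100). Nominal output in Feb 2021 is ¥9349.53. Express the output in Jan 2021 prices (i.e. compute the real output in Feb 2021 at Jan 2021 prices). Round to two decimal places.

Real = Nominal ÷ (Index/100) = 9349.53 ÷ (140.9/100)
     = 9349.53 ÷ 1.409 = 6635.5784

6635.58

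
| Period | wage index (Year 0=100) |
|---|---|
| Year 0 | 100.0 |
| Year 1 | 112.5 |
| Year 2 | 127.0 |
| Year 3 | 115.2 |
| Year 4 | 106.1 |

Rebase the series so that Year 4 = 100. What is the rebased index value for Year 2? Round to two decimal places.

119.70

Rebased(Year 2) = 127.0 / 106.1 × 100 = 119.6984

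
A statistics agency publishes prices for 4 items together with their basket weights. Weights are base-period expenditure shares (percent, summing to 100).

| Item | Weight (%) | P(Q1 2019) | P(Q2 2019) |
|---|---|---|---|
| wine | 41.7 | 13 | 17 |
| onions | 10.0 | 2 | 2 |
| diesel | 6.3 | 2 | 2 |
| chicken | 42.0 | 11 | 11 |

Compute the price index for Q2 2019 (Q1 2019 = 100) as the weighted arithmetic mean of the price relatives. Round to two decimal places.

112.83

wine: 41.7 × (17/13) = 41.7 × 1.307692 = 54.5308
onions: 10.0 × (2/2) = 10.0 × 1.000000 = 10.0000
diesel: 6.3 × (2/2) = 6.3 × 1.000000 = 6.3000
chicken: 42.0 × (11/11) = 42.0 × 1.000000 = 42.0000
Index = Σ wᵢ·(p₁ᵢ/p₀ᵢ) = 54.5308 + 10.0000 + 6.3000 + 42.0000 = 112.8308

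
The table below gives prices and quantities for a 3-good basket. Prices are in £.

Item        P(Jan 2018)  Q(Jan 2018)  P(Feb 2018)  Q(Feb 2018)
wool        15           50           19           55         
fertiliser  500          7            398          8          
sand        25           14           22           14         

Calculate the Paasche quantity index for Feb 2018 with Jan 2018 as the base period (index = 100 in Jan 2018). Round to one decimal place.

Paasche quantity index uses current-period prices as weights.
ΣP(Feb 2018)·Q(Feb 2018) = 19×55 + 398×8 + 22×14 = 1045 + 3184 + 308 = 4537
ΣP(Feb 2018)·Q(Jan 2018) = 19×50 + 398×7 + 22×14 = 950 + 2786 + 308 = 4044
Index = 4537 / 4044 × 100 = 112.1909

112.2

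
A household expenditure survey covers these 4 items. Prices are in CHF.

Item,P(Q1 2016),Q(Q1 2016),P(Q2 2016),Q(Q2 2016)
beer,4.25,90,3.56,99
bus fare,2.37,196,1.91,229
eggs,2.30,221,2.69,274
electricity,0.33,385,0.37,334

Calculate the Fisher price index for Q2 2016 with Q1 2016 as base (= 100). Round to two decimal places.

96.72

Laspeyres component (base-period weights):
ΣP(Q2 2016)Q(Q1 2016) = 3.56×90 + 1.91×196 + 2.69×221 + 0.37×385 = 320.4 + 374.36 + 594.49 + 142.45 = 1431.7
ΣP(Q1 2016)Q(Q1 2016) = 4.25×90 + 2.37×196 + 2.30×221 + 0.33×385 = 382.5 + 464.52 + 508.3 + 127.05 = 1482.37
L = 1431.7 / 1482.37 × 100 = 96.5818
Paasche component (current-period weights):
ΣP(Q2 2016)Q(Q2 2016) = 3.56×99 + 1.91×229 + 2.69×274 + 0.37×334 = 352.44 + 437.39 + 737.06 + 123.58 = 1650.47
ΣP(Q1 2016)Q(Q2 2016) = 4.25×99 + 2.37×229 + 2.30×274 + 0.33×334 = 420.75 + 542.73 + 630.2 + 110.22 = 1703.9
P = 1650.47 / 1703.9 × 100 = 96.8643
Fisher = √(L × P) = √(96.5818 × 96.8643) = 96.7229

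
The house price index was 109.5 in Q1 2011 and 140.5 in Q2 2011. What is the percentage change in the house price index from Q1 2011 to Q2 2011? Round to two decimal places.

Change = (140.5 − 109.5) / 109.5 × 100
       = 31.0 / 109.5 × 100 = 28.3105%

28.31%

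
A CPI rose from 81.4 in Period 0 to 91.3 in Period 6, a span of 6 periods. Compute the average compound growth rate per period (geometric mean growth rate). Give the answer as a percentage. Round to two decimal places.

Growth factor = (91.3/81.4)^(1/6) = (1.121622)^(1/6) = 1.019313
Growth rate = 1.019313 − 1 = 0.019313 = 1.9313%

1.93%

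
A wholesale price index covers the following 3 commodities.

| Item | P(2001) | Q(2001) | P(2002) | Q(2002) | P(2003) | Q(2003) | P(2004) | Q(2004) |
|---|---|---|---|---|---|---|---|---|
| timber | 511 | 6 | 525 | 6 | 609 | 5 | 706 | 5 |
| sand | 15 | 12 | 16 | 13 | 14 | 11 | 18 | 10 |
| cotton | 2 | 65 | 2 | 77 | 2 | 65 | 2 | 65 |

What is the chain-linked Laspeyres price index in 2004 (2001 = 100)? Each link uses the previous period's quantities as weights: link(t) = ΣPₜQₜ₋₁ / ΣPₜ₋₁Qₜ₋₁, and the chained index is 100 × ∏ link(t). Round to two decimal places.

Link 2001→2002:
ΣP(2002)Q(2001) = 525×6 + 16×12 + 2×65 = 3150 + 192 + 130 = 3472
ΣP(2001)Q(2001) = 511×6 + 15×12 + 2×65 = 3066 + 180 + 130 = 3376
link = 3472/3376 = 1.028436
Link 2002→2003:
ΣP(2003)Q(2002) = 609×6 + 14×13 + 2×77 = 3654 + 182 + 154 = 3990
ΣP(2002)Q(2002) = 525×6 + 16×13 + 2×77 = 3150 + 208 + 154 = 3512
link = 3990/3512 = 1.136105
Link 2003→2004:
ΣP(2004)Q(2003) = 706×5 + 18×11 + 2×65 = 3530 + 198 + 130 = 3858
ΣP(2003)Q(2003) = 609×5 + 14×11 + 2×65 = 3045 + 154 + 130 = 3329
link = 3858/3329 = 1.158907
Chained index = 100 × 1.028436 × 1.136105 × 1.158907 = 135.4079

135.41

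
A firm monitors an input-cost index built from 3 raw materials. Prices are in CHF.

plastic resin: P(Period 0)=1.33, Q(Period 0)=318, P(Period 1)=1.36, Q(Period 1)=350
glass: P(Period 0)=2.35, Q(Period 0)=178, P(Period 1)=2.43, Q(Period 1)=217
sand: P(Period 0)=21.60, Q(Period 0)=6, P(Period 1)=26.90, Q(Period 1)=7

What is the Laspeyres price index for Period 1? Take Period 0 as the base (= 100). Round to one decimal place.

Laspeyres price index uses base-period quantities as weights.
ΣP(Period 1)·Q(Period 0) = 1.36×318 + 2.43×178 + 26.90×6 = 432.48 + 432.54 + 161.4 = 1026.42
ΣP(Period 0)·Q(Period 0) = 1.33×318 + 2.35×178 + 21.60×6 = 422.94 + 418.3 + 129.6 = 970.84
Index = 1026.42 / 970.84 × 100 = 105.7249

105.7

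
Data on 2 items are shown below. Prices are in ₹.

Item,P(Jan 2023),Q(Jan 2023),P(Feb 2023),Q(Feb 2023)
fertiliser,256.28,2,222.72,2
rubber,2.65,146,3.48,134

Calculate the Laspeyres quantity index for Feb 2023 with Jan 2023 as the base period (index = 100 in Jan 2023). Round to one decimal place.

Laspeyres quantity index uses base-period prices as weights.
ΣP(Jan 2023)·Q(Feb 2023) = 256.28×2 + 2.65×134 = 512.56 + 355.1 = 867.66
ΣP(Jan 2023)·Q(Jan 2023) = 256.28×2 + 2.65×146 = 512.56 + 386.9 = 899.46
Index = 867.66 / 899.46 × 100 = 96.4645

96.5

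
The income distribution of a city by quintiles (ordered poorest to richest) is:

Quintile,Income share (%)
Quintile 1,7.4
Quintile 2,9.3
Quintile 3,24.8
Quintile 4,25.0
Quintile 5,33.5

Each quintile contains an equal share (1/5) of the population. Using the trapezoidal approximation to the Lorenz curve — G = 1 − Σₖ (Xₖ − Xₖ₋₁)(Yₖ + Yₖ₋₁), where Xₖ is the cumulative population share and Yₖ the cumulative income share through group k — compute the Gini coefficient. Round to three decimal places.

Cumulative income shares Yₖ: 0.0740, 0.1670, 0.4150, 0.6650, 1.0000
Σ (Xₖ−Xₖ₋₁)(Yₖ+Yₖ₋₁) = (1/5)(0.0740+0.0000) + (1/5)(0.1670+0.0740) + (1/5)(0.4150+0.1670) + (1/5)(0.6650+0.4150) + (1/5)(1.0000+0.6650)
  = 0.0148 + 0.0482 + 0.1164 + 0.2160 + 0.3330 = 0.7284
G = 1 − 0.7284 = 0.2716

0.272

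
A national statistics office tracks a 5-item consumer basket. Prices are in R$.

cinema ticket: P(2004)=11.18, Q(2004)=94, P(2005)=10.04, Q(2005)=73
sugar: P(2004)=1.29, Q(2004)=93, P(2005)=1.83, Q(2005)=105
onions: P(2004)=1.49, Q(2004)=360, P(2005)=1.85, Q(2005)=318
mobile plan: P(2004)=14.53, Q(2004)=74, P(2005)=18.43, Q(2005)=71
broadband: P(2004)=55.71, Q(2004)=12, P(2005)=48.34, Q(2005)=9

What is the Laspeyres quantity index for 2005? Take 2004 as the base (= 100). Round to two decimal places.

Laspeyres quantity index uses base-period prices as weights.
ΣP(2004)·Q(2005) = 11.18×73 + 1.29×105 + 1.49×318 + 14.53×71 + 55.71×9 = 816.14 + 135.45 + 473.82 + 1031.63 + 501.39 = 2958.43
ΣP(2004)·Q(2004) = 11.18×94 + 1.29×93 + 1.49×360 + 14.53×74 + 55.71×12 = 1050.92 + 119.97 + 536.4 + 1075.22 + 668.52 = 3451.03
Index = 2958.43 / 3451.03 × 100 = 85.7260

85.73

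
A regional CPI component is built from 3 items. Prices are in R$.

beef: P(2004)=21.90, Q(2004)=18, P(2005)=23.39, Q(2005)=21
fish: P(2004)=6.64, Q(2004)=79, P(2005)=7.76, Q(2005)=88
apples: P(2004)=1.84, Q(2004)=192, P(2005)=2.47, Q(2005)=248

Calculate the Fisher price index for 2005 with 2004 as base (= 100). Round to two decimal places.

Laspeyres component (base-period weights):
ΣP(2005)Q(2004) = 23.39×18 + 7.76×79 + 2.47×192 = 421.02 + 613.04 + 474.24 = 1508.3
ΣP(2004)Q(2004) = 21.90×18 + 6.64×79 + 1.84×192 = 394.2 + 524.56 + 353.28 = 1272.04
L = 1508.3 / 1272.04 × 100 = 118.5733
Paasche component (current-period weights):
ΣP(2005)Q(2005) = 23.39×21 + 7.76×88 + 2.47×248 = 491.19 + 682.88 + 612.56 = 1786.63
ΣP(2004)Q(2005) = 21.90×21 + 6.64×88 + 1.84×248 = 459.9 + 584.32 + 456.32 = 1500.54
P = 1786.63 / 1500.54 × 100 = 119.0658
Fisher = √(L × P) = √(118.5733 × 119.0658) = 118.8193

118.82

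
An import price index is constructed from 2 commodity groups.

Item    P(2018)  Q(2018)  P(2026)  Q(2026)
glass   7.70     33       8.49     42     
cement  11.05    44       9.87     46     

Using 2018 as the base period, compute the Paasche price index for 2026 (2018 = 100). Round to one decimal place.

97.5

Paasche price index uses current-period quantities as weights.
ΣP(2026)·Q(2026) = 8.49×42 + 9.87×46 = 356.58 + 454.02 = 810.6
ΣP(2018)·Q(2026) = 7.70×42 + 11.05×46 = 323.4 + 508.3 = 831.7
Index = 810.6 / 831.7 × 100 = 97.4630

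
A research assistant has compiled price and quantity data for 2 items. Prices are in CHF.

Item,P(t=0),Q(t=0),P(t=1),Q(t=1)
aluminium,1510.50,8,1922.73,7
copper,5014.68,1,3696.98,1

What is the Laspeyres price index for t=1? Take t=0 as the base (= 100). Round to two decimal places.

Laspeyres price index uses base-period quantities as weights.
ΣP(t=1)·Q(t=0) = 1922.73×8 + 3696.98×1 = 15381.84 + 3696.98 = 19078.82
ΣP(t=0)·Q(t=0) = 1510.50×8 + 5014.68×1 = 12084 + 5014.68 = 17098.68
Index = 19078.82 / 17098.68 × 100 = 111.5807

111.58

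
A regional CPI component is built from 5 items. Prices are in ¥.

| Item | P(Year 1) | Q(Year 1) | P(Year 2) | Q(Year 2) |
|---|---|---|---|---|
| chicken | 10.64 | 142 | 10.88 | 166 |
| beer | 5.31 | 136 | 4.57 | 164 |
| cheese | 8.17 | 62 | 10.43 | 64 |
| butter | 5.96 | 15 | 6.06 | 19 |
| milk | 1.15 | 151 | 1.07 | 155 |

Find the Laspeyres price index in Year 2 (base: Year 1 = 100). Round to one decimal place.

102.1

Laspeyres price index uses base-period quantities as weights.
ΣP(Year 2)·Q(Year 1) = 10.88×142 + 4.57×136 + 10.43×62 + 6.06×15 + 1.07×151 = 1544.96 + 621.52 + 646.66 + 90.9 + 161.57 = 3065.61
ΣP(Year 1)·Q(Year 1) = 10.64×142 + 5.31×136 + 8.17×62 + 5.96×15 + 1.15×151 = 1510.88 + 722.16 + 506.54 + 89.4 + 173.65 = 3002.63
Index = 3065.61 / 3002.63 × 100 = 102.0975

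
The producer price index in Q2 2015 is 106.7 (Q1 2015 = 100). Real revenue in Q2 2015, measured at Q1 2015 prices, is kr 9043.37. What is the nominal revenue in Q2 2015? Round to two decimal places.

Nominal = Real × (Index/100) = 9043.37 × (106.7/100)
        = 9043.37 × 1.067 = 9649.2758

9649.28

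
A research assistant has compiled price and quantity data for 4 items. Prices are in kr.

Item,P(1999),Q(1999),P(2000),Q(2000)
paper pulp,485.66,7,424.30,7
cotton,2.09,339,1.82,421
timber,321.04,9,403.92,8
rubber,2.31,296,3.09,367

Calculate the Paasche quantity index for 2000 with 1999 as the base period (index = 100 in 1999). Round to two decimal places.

Paasche quantity index uses current-period prices as weights.
ΣP(2000)·Q(2000) = 424.30×7 + 1.82×421 + 403.92×8 + 3.09×367 = 2970.1 + 766.22 + 3231.36 + 1134.03 = 8101.71
ΣP(2000)·Q(1999) = 424.30×7 + 1.82×339 + 403.92×9 + 3.09×296 = 2970.1 + 616.98 + 3635.28 + 914.64 = 8137
Index = 8101.71 / 8137 × 100 = 99.5663

99.57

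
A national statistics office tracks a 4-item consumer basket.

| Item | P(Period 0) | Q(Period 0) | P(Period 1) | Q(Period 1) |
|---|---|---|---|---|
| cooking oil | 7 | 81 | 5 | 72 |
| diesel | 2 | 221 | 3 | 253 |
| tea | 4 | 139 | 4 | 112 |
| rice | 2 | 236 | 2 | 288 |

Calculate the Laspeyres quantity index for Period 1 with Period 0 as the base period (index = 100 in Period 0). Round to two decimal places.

Laspeyres quantity index uses base-period prices as weights.
ΣP(Period 0)·Q(Period 1) = 7×72 + 2×253 + 4×112 + 2×288 = 504 + 506 + 448 + 576 = 2034
ΣP(Period 0)·Q(Period 0) = 7×81 + 2×221 + 4×139 + 2×236 = 567 + 442 + 556 + 472 = 2037
Index = 2034 / 2037 × 100 = 99.8527

99.85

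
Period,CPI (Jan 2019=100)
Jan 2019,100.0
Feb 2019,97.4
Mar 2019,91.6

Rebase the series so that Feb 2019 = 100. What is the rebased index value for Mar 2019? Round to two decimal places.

94.05

Rebased(Mar 2019) = 91.6 / 97.4 × 100 = 94.0452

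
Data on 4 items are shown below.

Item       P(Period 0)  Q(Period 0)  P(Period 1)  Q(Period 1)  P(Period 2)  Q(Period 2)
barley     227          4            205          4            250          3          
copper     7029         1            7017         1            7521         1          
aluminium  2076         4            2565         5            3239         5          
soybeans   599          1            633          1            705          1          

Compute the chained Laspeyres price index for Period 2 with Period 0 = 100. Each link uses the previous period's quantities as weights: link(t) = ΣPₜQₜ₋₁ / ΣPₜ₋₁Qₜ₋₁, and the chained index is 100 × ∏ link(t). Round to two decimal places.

Link Period 0→Period 1:
ΣP(Period 1)Q(Period 0) = 205×4 + 7017×1 + 2565×4 + 633×1 = 820 + 7017 + 10260 + 633 = 18730
ΣP(Period 0)Q(Period 0) = 227×4 + 7029×1 + 2076×4 + 599×1 = 908 + 7029 + 8304 + 599 = 16840
link = 18730/16840 = 1.112233
Link Period 1→Period 2:
ΣP(Period 2)Q(Period 1) = 250×4 + 7521×1 + 3239×5 + 705×1 = 1000 + 7521 + 16195 + 705 = 25421
ΣP(Period 1)Q(Period 1) = 205×4 + 7017×1 + 2565×5 + 633×1 = 820 + 7017 + 12825 + 633 = 21295
link = 25421/21295 = 1.193754
Chained index = 100 × 1.112233 × 1.193754 = 132.7733

132.77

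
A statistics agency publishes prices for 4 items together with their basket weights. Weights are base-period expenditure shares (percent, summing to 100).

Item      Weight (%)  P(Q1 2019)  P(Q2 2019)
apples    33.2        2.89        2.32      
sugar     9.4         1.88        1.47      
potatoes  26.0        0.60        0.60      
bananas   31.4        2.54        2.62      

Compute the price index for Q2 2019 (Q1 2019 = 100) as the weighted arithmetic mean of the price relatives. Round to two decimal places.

apples: 33.2 × (2.32/2.89) = 33.2 × 0.802768 = 26.6519
sugar: 9.4 × (1.47/1.88) = 9.4 × 0.781915 = 7.3500
potatoes: 26.0 × (0.60/0.60) = 26.0 × 1.000000 = 26.0000
bananas: 31.4 × (2.62/2.54) = 31.4 × 1.031496 = 32.3890
Index = Σ wᵢ·(p₁ᵢ/p₀ᵢ) = 26.6519 + 7.3500 + 26.0000 + 32.3890 = 92.3909

92.39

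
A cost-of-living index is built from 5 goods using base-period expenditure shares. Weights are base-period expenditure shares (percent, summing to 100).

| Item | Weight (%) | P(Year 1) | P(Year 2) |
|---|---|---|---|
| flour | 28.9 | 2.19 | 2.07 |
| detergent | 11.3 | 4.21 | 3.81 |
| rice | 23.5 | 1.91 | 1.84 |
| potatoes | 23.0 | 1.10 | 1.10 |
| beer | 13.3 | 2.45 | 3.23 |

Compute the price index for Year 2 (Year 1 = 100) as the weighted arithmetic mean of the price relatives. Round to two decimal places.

flour: 28.9 × (2.07/2.19) = 28.9 × 0.945205 = 27.3164
detergent: 11.3 × (3.81/4.21) = 11.3 × 0.904988 = 10.2264
rice: 23.5 × (1.84/1.91) = 23.5 × 0.963351 = 22.6387
potatoes: 23.0 × (1.10/1.10) = 23.0 × 1.000000 = 23.0000
beer: 13.3 × (3.23/2.45) = 13.3 × 1.318367 = 17.5343
Index = Σ wᵢ·(p₁ᵢ/p₀ᵢ) = 27.3164 + 10.2264 + 22.6387 + 23.0000 + 17.5343 = 100.7158

100.72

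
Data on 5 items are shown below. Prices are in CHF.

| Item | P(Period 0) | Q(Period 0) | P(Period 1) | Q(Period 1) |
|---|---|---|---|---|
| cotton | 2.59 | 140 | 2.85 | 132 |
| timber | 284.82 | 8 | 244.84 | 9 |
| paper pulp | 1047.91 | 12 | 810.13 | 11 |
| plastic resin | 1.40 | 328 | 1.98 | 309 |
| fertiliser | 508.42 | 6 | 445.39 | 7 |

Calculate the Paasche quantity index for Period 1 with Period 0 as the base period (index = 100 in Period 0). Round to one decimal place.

98.8

Paasche quantity index uses current-period prices as weights.
ΣP(Period 1)·Q(Period 1) = 2.85×132 + 244.84×9 + 810.13×11 + 1.98×309 + 445.39×7 = 376.2 + 2203.56 + 8911.43 + 611.82 + 3117.73 = 15220.74
ΣP(Period 1)·Q(Period 0) = 2.85×140 + 244.84×8 + 810.13×12 + 1.98×328 + 445.39×6 = 399 + 1958.72 + 9721.56 + 649.44 + 2672.34 = 15401.06
Index = 15220.74 / 15401.06 × 100 = 98.8292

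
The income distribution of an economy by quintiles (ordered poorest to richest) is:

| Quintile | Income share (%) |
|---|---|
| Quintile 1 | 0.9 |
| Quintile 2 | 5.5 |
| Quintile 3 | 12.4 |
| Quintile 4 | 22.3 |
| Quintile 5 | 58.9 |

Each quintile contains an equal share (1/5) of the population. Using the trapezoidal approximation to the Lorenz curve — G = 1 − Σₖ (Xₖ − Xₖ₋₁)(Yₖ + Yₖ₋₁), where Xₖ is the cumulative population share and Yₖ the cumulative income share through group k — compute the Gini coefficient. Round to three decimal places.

0.531

Cumulative income shares Yₖ: 0.0090, 0.0640, 0.1880, 0.4110, 1.0000
Σ (Xₖ−Xₖ₋₁)(Yₖ+Yₖ₋₁) = (1/5)(0.0090+0.0000) + (1/5)(0.0640+0.0090) + (1/5)(0.1880+0.0640) + (1/5)(0.4110+0.1880) + (1/5)(1.0000+0.4110)
  = 0.0018 + 0.0146 + 0.0504 + 0.1198 + 0.2822 = 0.4688
G = 1 − 0.4688 = 0.5312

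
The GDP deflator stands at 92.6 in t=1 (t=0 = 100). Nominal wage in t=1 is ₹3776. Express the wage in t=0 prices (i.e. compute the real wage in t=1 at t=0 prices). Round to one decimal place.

4077.8

Real = Nominal ÷ (Index/100) = 3776 ÷ (92.6/100)
     = 3776 ÷ 0.926 = 4077.7538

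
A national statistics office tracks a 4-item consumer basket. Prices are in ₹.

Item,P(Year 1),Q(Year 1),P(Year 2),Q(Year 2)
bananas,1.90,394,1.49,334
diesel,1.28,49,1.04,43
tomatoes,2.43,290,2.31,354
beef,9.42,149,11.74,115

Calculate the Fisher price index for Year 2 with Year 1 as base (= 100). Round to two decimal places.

103.82

Laspeyres component (base-period weights):
ΣP(Year 2)Q(Year 1) = 1.49×394 + 1.04×49 + 2.31×290 + 11.74×149 = 587.06 + 50.96 + 669.9 + 1749.26 = 3057.18
ΣP(Year 1)Q(Year 1) = 1.90×394 + 1.28×49 + 2.43×290 + 9.42×149 = 748.6 + 62.72 + 704.7 + 1403.58 = 2919.6
L = 3057.18 / 2919.6 × 100 = 104.7123
Paasche component (current-period weights):
ΣP(Year 2)Q(Year 2) = 1.49×334 + 1.04×43 + 2.31×354 + 11.74×115 = 497.66 + 44.72 + 817.74 + 1350.1 = 2710.22
ΣP(Year 1)Q(Year 2) = 1.90×334 + 1.28×43 + 2.43×354 + 9.42×115 = 634.6 + 55.04 + 860.22 + 1083.3 = 2633.16
P = 2710.22 / 2633.16 × 100 = 102.9265
Fisher = √(L × P) = √(104.7123 × 102.9265) = 103.8156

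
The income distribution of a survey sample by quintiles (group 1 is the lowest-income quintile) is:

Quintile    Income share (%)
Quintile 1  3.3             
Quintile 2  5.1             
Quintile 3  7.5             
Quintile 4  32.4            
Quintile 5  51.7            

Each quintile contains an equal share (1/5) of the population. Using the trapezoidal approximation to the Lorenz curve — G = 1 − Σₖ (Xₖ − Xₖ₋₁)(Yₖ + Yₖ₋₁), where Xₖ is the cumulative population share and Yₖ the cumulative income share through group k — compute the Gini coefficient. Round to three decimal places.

Cumulative income shares Yₖ: 0.0330, 0.0840, 0.1590, 0.4830, 1.0000
Σ (Xₖ−Xₖ₋₁)(Yₖ+Yₖ₋₁) = (1/5)(0.0330+0.0000) + (1/5)(0.0840+0.0330) + (1/5)(0.1590+0.0840) + (1/5)(0.4830+0.1590) + (1/5)(1.0000+0.4830)
  = 0.0066 + 0.0234 + 0.0486 + 0.1284 + 0.2966 = 0.5036
G = 1 − 0.5036 = 0.4964

0.496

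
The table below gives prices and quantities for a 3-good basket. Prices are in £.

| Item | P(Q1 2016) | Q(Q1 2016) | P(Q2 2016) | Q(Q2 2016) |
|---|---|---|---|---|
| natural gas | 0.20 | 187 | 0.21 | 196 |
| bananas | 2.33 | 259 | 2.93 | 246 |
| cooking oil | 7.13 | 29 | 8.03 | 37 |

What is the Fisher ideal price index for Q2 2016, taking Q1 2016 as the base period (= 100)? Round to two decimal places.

Laspeyres component (base-period weights):
ΣP(Q2 2016)Q(Q1 2016) = 0.21×187 + 2.93×259 + 8.03×29 = 39.27 + 758.87 + 232.87 = 1031.01
ΣP(Q1 2016)Q(Q1 2016) = 0.20×187 + 2.33×259 + 7.13×29 = 37.4 + 603.47 + 206.77 = 847.64
L = 1031.01 / 847.64 × 100 = 121.6330
Paasche component (current-period weights):
ΣP(Q2 2016)Q(Q2 2016) = 0.21×196 + 2.93×246 + 8.03×37 = 41.16 + 720.78 + 297.11 = 1059.05
ΣP(Q1 2016)Q(Q2 2016) = 0.20×196 + 2.33×246 + 7.13×37 = 39.2 + 573.18 + 263.81 = 876.19
P = 1059.05 / 876.19 × 100 = 120.8699
Fisher = √(L × P) = √(121.6330 × 120.8699) = 121.2509

121.25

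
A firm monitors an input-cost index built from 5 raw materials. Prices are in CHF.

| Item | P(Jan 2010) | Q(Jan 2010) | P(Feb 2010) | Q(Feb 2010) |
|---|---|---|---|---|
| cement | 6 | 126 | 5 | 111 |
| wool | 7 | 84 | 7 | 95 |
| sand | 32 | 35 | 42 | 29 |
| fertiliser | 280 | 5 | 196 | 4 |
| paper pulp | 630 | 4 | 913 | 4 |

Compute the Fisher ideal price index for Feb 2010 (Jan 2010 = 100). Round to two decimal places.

Laspeyres component (base-period weights):
ΣP(Feb 2010)Q(Jan 2010) = 5×126 + 7×84 + 42×35 + 196×5 + 913×4 = 630 + 588 + 1470 + 980 + 3652 = 7320
ΣP(Jan 2010)Q(Jan 2010) = 6×126 + 7×84 + 32×35 + 280×5 + 630×4 = 756 + 588 + 1120 + 1400 + 2520 = 6384
L = 7320 / 6384 × 100 = 114.6617
Paasche component (current-period weights):
ΣP(Feb 2010)Q(Feb 2010) = 5×111 + 7×95 + 42×29 + 196×4 + 913×4 = 555 + 665 + 1218 + 784 + 3652 = 6874
ΣP(Jan 2010)Q(Feb 2010) = 6×111 + 7×95 + 32×29 + 280×4 + 630×4 = 666 + 665 + 928 + 1120 + 2520 = 5899
P = 6874 / 5899 × 100 = 116.5282
Fisher = √(L × P) = √(114.6617 × 116.5282) = 115.5912

115.59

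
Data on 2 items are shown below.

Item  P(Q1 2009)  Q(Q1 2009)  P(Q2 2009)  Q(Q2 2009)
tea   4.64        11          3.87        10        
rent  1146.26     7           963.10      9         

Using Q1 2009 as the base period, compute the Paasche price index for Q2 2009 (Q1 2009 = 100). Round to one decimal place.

Paasche price index uses current-period quantities as weights.
ΣP(Q2 2009)·Q(Q2 2009) = 3.87×10 + 963.10×9 = 38.7 + 8667.9 = 8706.6
ΣP(Q1 2009)·Q(Q2 2009) = 4.64×10 + 1146.26×9 = 46.4 + 10316.34 = 10362.74
Index = 8706.6 / 10362.74 × 100 = 84.0183

84.0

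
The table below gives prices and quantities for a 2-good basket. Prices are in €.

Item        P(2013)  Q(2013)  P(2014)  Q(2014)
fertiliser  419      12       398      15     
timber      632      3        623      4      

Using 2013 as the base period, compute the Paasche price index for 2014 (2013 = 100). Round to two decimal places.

Paasche price index uses current-period quantities as weights.
ΣP(2014)·Q(2014) = 398×15 + 623×4 = 5970 + 2492 = 8462
ΣP(2013)·Q(2014) = 419×15 + 632×4 = 6285 + 2528 = 8813
Index = 8462 / 8813 × 100 = 96.0172

96.02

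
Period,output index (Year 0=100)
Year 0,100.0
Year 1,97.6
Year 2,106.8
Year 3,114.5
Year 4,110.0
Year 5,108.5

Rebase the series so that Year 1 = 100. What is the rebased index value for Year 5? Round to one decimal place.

Rebased(Year 5) = 108.5 / 97.6 × 100 = 111.1680

111.2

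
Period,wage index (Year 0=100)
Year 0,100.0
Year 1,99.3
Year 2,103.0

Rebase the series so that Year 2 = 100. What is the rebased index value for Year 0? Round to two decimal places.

97.09

Rebased(Year 0) = 100.0 / 103.0 × 100 = 97.0874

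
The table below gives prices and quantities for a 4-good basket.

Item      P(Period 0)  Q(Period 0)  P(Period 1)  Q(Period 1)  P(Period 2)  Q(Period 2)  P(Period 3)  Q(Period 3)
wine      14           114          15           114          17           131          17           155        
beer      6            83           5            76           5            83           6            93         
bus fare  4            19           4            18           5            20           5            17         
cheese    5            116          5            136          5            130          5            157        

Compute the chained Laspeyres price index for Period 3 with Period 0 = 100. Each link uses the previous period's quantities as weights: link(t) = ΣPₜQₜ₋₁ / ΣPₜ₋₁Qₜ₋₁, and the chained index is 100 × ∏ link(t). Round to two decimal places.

Link Period 0→Period 1:
ΣP(Period 1)Q(Period 0) = 15×114 + 5×83 + 4×19 + 5×116 = 1710 + 415 + 76 + 580 = 2781
ΣP(Period 0)Q(Period 0) = 14×114 + 6×83 + 4×19 + 5×116 = 1596 + 498 + 76 + 580 = 2750
link = 2781/2750 = 1.011273
Link Period 1→Period 2:
ΣP(Period 2)Q(Period 1) = 17×114 + 5×76 + 5×18 + 5×136 = 1938 + 380 + 90 + 680 = 3088
ΣP(Period 1)Q(Period 1) = 15×114 + 5×76 + 4×18 + 5×136 = 1710 + 380 + 72 + 680 = 2842
link = 3088/2842 = 1.086559
Link Period 2→Period 3:
ΣP(Period 3)Q(Period 2) = 17×131 + 6×83 + 5×20 + 5×130 = 2227 + 498 + 100 + 650 = 3475
ΣP(Period 2)Q(Period 2) = 17×131 + 5×83 + 5×20 + 5×130 = 2227 + 415 + 100 + 650 = 3392
link = 3475/3392 = 1.024469
Chained index = 100 × 1.011273 × 1.086559 × 1.024469 = 112.5694

112.57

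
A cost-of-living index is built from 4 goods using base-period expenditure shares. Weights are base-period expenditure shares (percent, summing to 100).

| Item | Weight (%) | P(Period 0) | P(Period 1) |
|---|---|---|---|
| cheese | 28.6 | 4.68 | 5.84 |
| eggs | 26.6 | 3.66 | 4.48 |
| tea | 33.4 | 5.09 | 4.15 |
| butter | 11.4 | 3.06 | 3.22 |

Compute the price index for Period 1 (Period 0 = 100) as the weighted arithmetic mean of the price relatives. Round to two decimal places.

cheese: 28.6 × (5.84/4.68) = 28.6 × 1.247863 = 35.6889
eggs: 26.6 × (4.48/3.66) = 26.6 × 1.224044 = 32.5596
tea: 33.4 × (4.15/5.09) = 33.4 × 0.815324 = 27.2318
butter: 11.4 × (3.22/3.06) = 11.4 × 1.052288 = 11.9961
Index = Σ wᵢ·(p₁ᵢ/p₀ᵢ) = 35.6889 + 32.5596 + 27.2318 + 11.9961 = 107.4764

107.48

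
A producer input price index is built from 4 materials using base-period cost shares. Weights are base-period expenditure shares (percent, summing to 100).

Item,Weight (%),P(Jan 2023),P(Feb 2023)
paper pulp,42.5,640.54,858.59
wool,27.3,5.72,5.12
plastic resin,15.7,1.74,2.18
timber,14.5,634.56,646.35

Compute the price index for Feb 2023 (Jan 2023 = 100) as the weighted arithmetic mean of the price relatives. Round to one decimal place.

paper pulp: 42.5 × (858.59/640.54) = 42.5 × 1.340416 = 56.9677
wool: 27.3 × (5.12/5.72) = 27.3 × 0.895105 = 24.4364
plastic resin: 15.7 × (2.18/1.74) = 15.7 × 1.252874 = 19.6701
timber: 14.5 × (646.35/634.56) = 14.5 × 1.018580 = 14.7694
Index = Σ wᵢ·(p₁ᵢ/p₀ᵢ) = 56.9677 + 24.4364 + 19.6701 + 14.7694 = 115.8436

115.8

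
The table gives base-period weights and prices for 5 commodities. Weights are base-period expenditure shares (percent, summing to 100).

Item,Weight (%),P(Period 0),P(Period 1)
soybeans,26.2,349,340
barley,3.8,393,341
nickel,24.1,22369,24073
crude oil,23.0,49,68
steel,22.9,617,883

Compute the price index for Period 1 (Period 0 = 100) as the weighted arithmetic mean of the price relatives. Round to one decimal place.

119.4

soybeans: 26.2 × (340/349) = 26.2 × 0.974212 = 25.5244
barley: 3.8 × (341/393) = 3.8 × 0.867684 = 3.2972
nickel: 24.1 × (24073/22369) = 24.1 × 1.076177 = 25.9359
crude oil: 23.0 × (68/49) = 23.0 × 1.387755 = 31.9184
steel: 22.9 × (883/617) = 22.9 × 1.431118 = 32.7726
Index = Σ wᵢ·(p₁ᵢ/p₀ᵢ) = 25.5244 + 3.2972 + 25.9359 + 31.9184 + 32.7726 = 119.4484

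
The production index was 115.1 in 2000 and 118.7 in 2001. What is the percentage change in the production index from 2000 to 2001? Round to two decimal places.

3.13%

Change = (118.7 − 115.1) / 115.1 × 100
       = 3.6 / 115.1 × 100 = 3.1277%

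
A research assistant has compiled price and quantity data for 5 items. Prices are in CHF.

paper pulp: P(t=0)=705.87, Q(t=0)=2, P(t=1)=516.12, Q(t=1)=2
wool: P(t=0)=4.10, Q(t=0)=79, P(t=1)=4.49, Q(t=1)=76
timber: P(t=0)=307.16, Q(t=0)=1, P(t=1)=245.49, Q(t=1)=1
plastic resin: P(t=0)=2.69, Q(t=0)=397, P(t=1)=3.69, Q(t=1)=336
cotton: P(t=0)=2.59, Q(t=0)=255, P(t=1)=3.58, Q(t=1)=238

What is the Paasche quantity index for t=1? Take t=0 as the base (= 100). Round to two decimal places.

92.53

Paasche quantity index uses current-period prices as weights.
ΣP(t=1)·Q(t=1) = 516.12×2 + 4.49×76 + 245.49×1 + 3.69×336 + 3.58×238 = 1032.24 + 341.24 + 245.49 + 1239.84 + 852.04 = 3710.85
ΣP(t=1)·Q(t=0) = 516.12×2 + 4.49×79 + 245.49×1 + 3.69×397 + 3.58×255 = 1032.24 + 354.71 + 245.49 + 1464.93 + 912.9 = 4010.27
Index = 3710.85 / 4010.27 × 100 = 92.5337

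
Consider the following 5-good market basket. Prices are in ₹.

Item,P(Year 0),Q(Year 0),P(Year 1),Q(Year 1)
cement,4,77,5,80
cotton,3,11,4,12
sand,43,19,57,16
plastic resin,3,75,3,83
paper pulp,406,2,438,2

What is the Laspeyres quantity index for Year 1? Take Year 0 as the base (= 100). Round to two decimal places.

95.90

Laspeyres quantity index uses base-period prices as weights.
ΣP(Year 0)·Q(Year 1) = 4×80 + 3×12 + 43×16 + 3×83 + 406×2 = 320 + 36 + 688 + 249 + 812 = 2105
ΣP(Year 0)·Q(Year 0) = 4×77 + 3×11 + 43×19 + 3×75 + 406×2 = 308 + 33 + 817 + 225 + 812 = 2195
Index = 2105 / 2195 × 100 = 95.8998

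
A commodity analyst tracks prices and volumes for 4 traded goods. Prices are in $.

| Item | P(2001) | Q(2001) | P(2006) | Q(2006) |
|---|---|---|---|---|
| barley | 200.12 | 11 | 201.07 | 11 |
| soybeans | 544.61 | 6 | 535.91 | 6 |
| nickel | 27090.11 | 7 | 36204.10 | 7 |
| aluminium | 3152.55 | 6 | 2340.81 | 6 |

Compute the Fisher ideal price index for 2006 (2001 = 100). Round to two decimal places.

Laspeyres component (base-period weights):
ΣP(2006)Q(2001) = 201.07×11 + 535.91×6 + 36204.10×7 + 2340.81×6 = 2211.77 + 3215.46 + 253428.7 + 14044.86 = 272900.79
ΣP(2001)Q(2001) = 200.12×11 + 544.61×6 + 27090.11×7 + 3152.55×6 = 2201.32 + 3267.66 + 189630.77 + 18915.3 = 214015.05
L = 272900.79 / 214015.05 × 100 = 127.5148
Paasche component (current-period weights):
ΣP(2006)Q(2006) = 201.07×11 + 535.91×6 + 36204.10×7 + 2340.81×6 = 2211.77 + 3215.46 + 253428.7 + 14044.86 = 272900.79
ΣP(2001)Q(2006) = 200.12×11 + 544.61×6 + 27090.11×7 + 3152.55×6 = 2201.32 + 3267.66 + 189630.77 + 18915.3 = 214015.05
P = 272900.79 / 214015.05 × 100 = 127.5148
Fisher = √(L × P) = √(127.5148 × 127.5148) = 127.5148

127.51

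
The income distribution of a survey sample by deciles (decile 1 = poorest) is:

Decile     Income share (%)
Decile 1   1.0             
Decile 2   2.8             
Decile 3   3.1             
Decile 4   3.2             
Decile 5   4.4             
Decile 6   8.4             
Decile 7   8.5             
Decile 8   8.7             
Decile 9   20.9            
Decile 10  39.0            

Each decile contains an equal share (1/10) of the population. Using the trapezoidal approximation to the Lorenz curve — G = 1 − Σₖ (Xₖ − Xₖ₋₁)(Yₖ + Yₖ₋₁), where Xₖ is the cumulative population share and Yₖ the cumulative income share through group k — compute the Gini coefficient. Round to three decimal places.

0.517

Cumulative income shares Yₖ: 0.0100, 0.0380, 0.0690, 0.1010, 0.1450, 0.2290, 0.3140, 0.4010, 0.6100, 1.0000
Σ (Xₖ−Xₖ₋₁)(Yₖ+Yₖ₋₁) = (1/10)(0.0100+0.0000) + (1/10)(0.0380+0.0100) + (1/10)(0.0690+0.0380) + (1/10)(0.1010+0.0690) + (1/10)(0.1450+0.1010) + (1/10)(0.2290+0.1450) + (1/10)(0.3140+0.2290) + (1/10)(0.4010+0.3140) + (1/10)(0.6100+0.4010) + (1/10)(1.0000+0.6100)
  = 0.0010 + 0.0048 + 0.0107 + 0.0170 + 0.0246 + 0.0374 + 0.0543 + 0.0715 + 0.1011 + 0.1610 = 0.4834
G = 1 − 0.4834 = 0.5166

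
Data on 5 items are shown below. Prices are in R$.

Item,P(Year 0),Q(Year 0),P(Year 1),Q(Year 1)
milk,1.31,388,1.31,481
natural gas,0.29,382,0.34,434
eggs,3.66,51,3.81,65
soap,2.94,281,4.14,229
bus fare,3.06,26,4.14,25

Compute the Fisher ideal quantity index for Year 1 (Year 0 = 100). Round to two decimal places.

Laspeyres component (base-period weights):
ΣP(Year 0)Q(Year 1) = 1.31×481 + 0.29×434 + 3.66×65 + 2.94×229 + 3.06×25 = 630.11 + 125.86 + 237.9 + 673.26 + 76.5 = 1743.63
ΣP(Year 0)Q(Year 0) = 1.31×388 + 0.29×382 + 3.66×51 + 2.94×281 + 3.06×26 = 508.28 + 110.78 + 186.66 + 826.14 + 79.56 = 1711.42
L = 1743.63 / 1711.42 × 100 = 101.8821
Paasche component (current-period weights):
ΣP(Year 1)Q(Year 1) = 1.31×481 + 0.34×434 + 3.81×65 + 4.14×229 + 4.14×25 = 630.11 + 147.56 + 247.65 + 948.06 + 103.5 = 2076.88
ΣP(Year 1)Q(Year 0) = 1.31×388 + 0.34×382 + 3.81×51 + 4.14×281 + 4.14×26 = 508.28 + 129.88 + 194.31 + 1163.34 + 107.64 = 2103.45
P = 2076.88 / 2103.45 × 100 = 98.7368
Fisher = √(L × P) = √(101.8821 × 98.7368) = 100.2971

100.30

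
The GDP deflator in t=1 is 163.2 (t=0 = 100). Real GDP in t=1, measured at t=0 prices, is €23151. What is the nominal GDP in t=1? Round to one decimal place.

37782.4

Nominal = Real × (Index/100) = 23151 × (163.2/100)
        = 23151 × 1.632 = 37782.4320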